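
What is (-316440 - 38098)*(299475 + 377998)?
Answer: -240189922474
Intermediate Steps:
(-316440 - 38098)*(299475 + 377998) = -354538*677473 = -240189922474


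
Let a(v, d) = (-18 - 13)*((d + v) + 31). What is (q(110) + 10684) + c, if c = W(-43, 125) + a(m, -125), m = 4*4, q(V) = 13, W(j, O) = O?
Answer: 13240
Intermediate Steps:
m = 16
a(v, d) = -961 - 31*d - 31*v (a(v, d) = -31*(31 + d + v) = -961 - 31*d - 31*v)
c = 2543 (c = 125 + (-961 - 31*(-125) - 31*16) = 125 + (-961 + 3875 - 496) = 125 + 2418 = 2543)
(q(110) + 10684) + c = (13 + 10684) + 2543 = 10697 + 2543 = 13240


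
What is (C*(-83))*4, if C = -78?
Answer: 25896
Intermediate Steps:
(C*(-83))*4 = -78*(-83)*4 = 6474*4 = 25896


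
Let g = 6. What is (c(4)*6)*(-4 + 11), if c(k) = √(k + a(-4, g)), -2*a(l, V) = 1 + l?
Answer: 21*√22 ≈ 98.499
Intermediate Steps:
a(l, V) = -½ - l/2 (a(l, V) = -(1 + l)/2 = -½ - l/2)
c(k) = √(3/2 + k) (c(k) = √(k + (-½ - ½*(-4))) = √(k + (-½ + 2)) = √(k + 3/2) = √(3/2 + k))
(c(4)*6)*(-4 + 11) = ((√(6 + 4*4)/2)*6)*(-4 + 11) = ((√(6 + 16)/2)*6)*7 = ((√22/2)*6)*7 = (3*√22)*7 = 21*√22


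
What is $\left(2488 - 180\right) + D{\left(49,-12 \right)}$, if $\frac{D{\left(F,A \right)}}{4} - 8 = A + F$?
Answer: $2488$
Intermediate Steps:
$D{\left(F,A \right)} = 32 + 4 A + 4 F$ ($D{\left(F,A \right)} = 32 + 4 \left(A + F\right) = 32 + \left(4 A + 4 F\right) = 32 + 4 A + 4 F$)
$\left(2488 - 180\right) + D{\left(49,-12 \right)} = \left(2488 - 180\right) + \left(32 + 4 \left(-12\right) + 4 \cdot 49\right) = 2308 + \left(32 - 48 + 196\right) = 2308 + 180 = 2488$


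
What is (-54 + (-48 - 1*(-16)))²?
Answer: 7396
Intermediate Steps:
(-54 + (-48 - 1*(-16)))² = (-54 + (-48 + 16))² = (-54 - 32)² = (-86)² = 7396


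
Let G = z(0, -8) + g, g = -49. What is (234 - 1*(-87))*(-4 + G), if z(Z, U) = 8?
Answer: -14445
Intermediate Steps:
G = -41 (G = 8 - 49 = -41)
(234 - 1*(-87))*(-4 + G) = (234 - 1*(-87))*(-4 - 41) = (234 + 87)*(-45) = 321*(-45) = -14445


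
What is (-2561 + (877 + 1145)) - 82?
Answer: -621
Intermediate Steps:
(-2561 + (877 + 1145)) - 82 = (-2561 + 2022) - 82 = -539 - 82 = -621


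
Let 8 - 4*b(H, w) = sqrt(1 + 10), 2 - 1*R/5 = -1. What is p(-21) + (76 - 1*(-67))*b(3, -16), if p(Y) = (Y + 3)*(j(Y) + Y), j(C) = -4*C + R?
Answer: -1118 - 143*sqrt(11)/4 ≈ -1236.6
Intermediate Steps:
R = 15 (R = 10 - 5*(-1) = 10 + 5 = 15)
b(H, w) = 2 - sqrt(11)/4 (b(H, w) = 2 - sqrt(1 + 10)/4 = 2 - sqrt(11)/4)
j(C) = 15 - 4*C (j(C) = -4*C + 15 = 15 - 4*C)
p(Y) = (3 + Y)*(15 - 3*Y) (p(Y) = (Y + 3)*((15 - 4*Y) + Y) = (3 + Y)*(15 - 3*Y))
p(-21) + (76 - 1*(-67))*b(3, -16) = (45 - 3*(-21)**2 + 6*(-21)) + (76 - 1*(-67))*(2 - sqrt(11)/4) = (45 - 3*441 - 126) + (76 + 67)*(2 - sqrt(11)/4) = (45 - 1323 - 126) + 143*(2 - sqrt(11)/4) = -1404 + (286 - 143*sqrt(11)/4) = -1118 - 143*sqrt(11)/4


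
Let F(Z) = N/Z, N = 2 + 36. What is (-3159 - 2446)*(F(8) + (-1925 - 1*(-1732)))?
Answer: 4220565/4 ≈ 1.0551e+6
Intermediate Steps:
N = 38
F(Z) = 38/Z
(-3159 - 2446)*(F(8) + (-1925 - 1*(-1732))) = (-3159 - 2446)*(38/8 + (-1925 - 1*(-1732))) = -5605*(38*(⅛) + (-1925 + 1732)) = -5605*(19/4 - 193) = -5605*(-753/4) = 4220565/4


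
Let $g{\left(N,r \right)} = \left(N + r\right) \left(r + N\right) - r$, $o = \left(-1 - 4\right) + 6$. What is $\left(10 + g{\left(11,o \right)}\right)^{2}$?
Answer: $23409$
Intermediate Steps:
$o = 1$ ($o = -5 + 6 = 1$)
$g{\left(N,r \right)} = \left(N + r\right)^{2} - r$ ($g{\left(N,r \right)} = \left(N + r\right) \left(N + r\right) - r = \left(N + r\right)^{2} - r$)
$\left(10 + g{\left(11,o \right)}\right)^{2} = \left(10 + \left(\left(11 + 1\right)^{2} - 1\right)\right)^{2} = \left(10 - \left(1 - 12^{2}\right)\right)^{2} = \left(10 + \left(144 - 1\right)\right)^{2} = \left(10 + 143\right)^{2} = 153^{2} = 23409$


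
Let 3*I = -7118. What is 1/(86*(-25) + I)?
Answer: -3/13568 ≈ -0.00022111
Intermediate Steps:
I = -7118/3 (I = (⅓)*(-7118) = -7118/3 ≈ -2372.7)
1/(86*(-25) + I) = 1/(86*(-25) - 7118/3) = 1/(-2150 - 7118/3) = 1/(-13568/3) = -3/13568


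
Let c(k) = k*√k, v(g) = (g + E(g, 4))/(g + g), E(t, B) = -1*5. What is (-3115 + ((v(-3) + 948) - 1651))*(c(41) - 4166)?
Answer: 47700700/3 - 469450*√41/3 ≈ 1.4898e+7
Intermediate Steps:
E(t, B) = -5
v(g) = (-5 + g)/(2*g) (v(g) = (g - 5)/(g + g) = (-5 + g)/((2*g)) = (-5 + g)*(1/(2*g)) = (-5 + g)/(2*g))
c(k) = k^(3/2)
(-3115 + ((v(-3) + 948) - 1651))*(c(41) - 4166) = (-3115 + (((½)*(-5 - 3)/(-3) + 948) - 1651))*(41^(3/2) - 4166) = (-3115 + (((½)*(-⅓)*(-8) + 948) - 1651))*(41*√41 - 4166) = (-3115 + ((4/3 + 948) - 1651))*(-4166 + 41*√41) = (-3115 + (2848/3 - 1651))*(-4166 + 41*√41) = (-3115 - 2105/3)*(-4166 + 41*√41) = -11450*(-4166 + 41*√41)/3 = 47700700/3 - 469450*√41/3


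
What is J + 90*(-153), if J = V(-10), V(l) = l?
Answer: -13780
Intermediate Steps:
J = -10
J + 90*(-153) = -10 + 90*(-153) = -10 - 13770 = -13780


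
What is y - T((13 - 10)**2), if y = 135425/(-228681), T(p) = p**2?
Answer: -18658586/228681 ≈ -81.592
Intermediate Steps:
y = -135425/228681 (y = 135425*(-1/228681) = -135425/228681 ≈ -0.59220)
y - T((13 - 10)**2) = -135425/228681 - ((13 - 10)**2)**2 = -135425/228681 - (3**2)**2 = -135425/228681 - 1*9**2 = -135425/228681 - 1*81 = -135425/228681 - 81 = -18658586/228681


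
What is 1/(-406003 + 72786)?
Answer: -1/333217 ≈ -3.0010e-6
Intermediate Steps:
1/(-406003 + 72786) = 1/(-333217) = -1/333217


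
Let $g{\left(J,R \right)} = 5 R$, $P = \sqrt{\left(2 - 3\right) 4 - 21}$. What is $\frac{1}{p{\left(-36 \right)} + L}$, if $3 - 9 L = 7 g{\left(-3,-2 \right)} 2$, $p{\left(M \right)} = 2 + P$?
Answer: $\frac{1449}{27946} - \frac{405 i}{27946} \approx 0.05185 - 0.014492 i$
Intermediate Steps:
$P = 5 i$ ($P = \sqrt{\left(-1\right) 4 - 21} = \sqrt{-4 - 21} = \sqrt{-25} = 5 i \approx 5.0 i$)
$p{\left(M \right)} = 2 + 5 i$
$L = \frac{143}{9}$ ($L = \frac{1}{3} - \frac{7 \cdot 5 \left(-2\right) 2}{9} = \frac{1}{3} - \frac{7 \left(-10\right) 2}{9} = \frac{1}{3} - \frac{\left(-70\right) 2}{9} = \frac{1}{3} - - \frac{140}{9} = \frac{1}{3} + \frac{140}{9} = \frac{143}{9} \approx 15.889$)
$\frac{1}{p{\left(-36 \right)} + L} = \frac{1}{\left(2 + 5 i\right) + \frac{143}{9}} = \frac{1}{\frac{161}{9} + 5 i} = \frac{81 \left(\frac{161}{9} - 5 i\right)}{27946}$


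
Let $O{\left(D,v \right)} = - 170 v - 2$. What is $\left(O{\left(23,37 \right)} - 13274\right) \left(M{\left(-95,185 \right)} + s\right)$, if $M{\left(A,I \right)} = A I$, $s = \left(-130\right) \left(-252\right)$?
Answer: $-297109710$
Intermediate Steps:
$s = 32760$
$O{\left(D,v \right)} = -2 - 170 v$
$\left(O{\left(23,37 \right)} - 13274\right) \left(M{\left(-95,185 \right)} + s\right) = \left(\left(-2 - 6290\right) - 13274\right) \left(\left(-95\right) 185 + 32760\right) = \left(\left(-2 - 6290\right) - 13274\right) \left(-17575 + 32760\right) = \left(-6292 - 13274\right) 15185 = \left(-19566\right) 15185 = -297109710$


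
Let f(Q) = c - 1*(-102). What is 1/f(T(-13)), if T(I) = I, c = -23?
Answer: 1/79 ≈ 0.012658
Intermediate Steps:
f(Q) = 79 (f(Q) = -23 - 1*(-102) = -23 + 102 = 79)
1/f(T(-13)) = 1/79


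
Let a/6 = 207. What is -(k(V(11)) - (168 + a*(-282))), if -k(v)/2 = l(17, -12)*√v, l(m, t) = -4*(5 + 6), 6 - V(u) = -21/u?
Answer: -350076 - 8*√957 ≈ -3.5032e+5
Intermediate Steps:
V(u) = 6 + 21/u (V(u) = 6 - (-21)/u = 6 + 21/u)
a = 1242 (a = 6*207 = 1242)
l(m, t) = -44 (l(m, t) = -4*11 = -44)
k(v) = 88*√v (k(v) = -(-88)*√v = 88*√v)
-(k(V(11)) - (168 + a*(-282))) = -(88*√(6 + 21/11) - (168 + 1242*(-282))) = -(88*√(6 + 21*(1/11)) - (168 - 350244)) = -(88*√(6 + 21/11) - 1*(-350076)) = -(88*√(87/11) + 350076) = -(88*(√957/11) + 350076) = -(8*√957 + 350076) = -(350076 + 8*√957) = -350076 - 8*√957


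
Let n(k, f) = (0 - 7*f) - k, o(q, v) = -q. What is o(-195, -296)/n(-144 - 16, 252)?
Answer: -195/1604 ≈ -0.12157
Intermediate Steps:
n(k, f) = -k - 7*f (n(k, f) = -7*f - k = -k - 7*f)
o(-195, -296)/n(-144 - 16, 252) = (-1*(-195))/(-(-144 - 16) - 7*252) = 195/(-1*(-160) - 1764) = 195/(160 - 1764) = 195/(-1604) = 195*(-1/1604) = -195/1604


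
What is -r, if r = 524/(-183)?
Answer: 524/183 ≈ 2.8634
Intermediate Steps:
r = -524/183 (r = 524*(-1/183) = -524/183 ≈ -2.8634)
-r = -1*(-524/183) = 524/183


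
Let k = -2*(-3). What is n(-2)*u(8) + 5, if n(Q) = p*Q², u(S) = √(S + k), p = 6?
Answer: 5 + 24*√14 ≈ 94.800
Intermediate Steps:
k = 6
u(S) = √(6 + S) (u(S) = √(S + 6) = √(6 + S))
n(Q) = 6*Q²
n(-2)*u(8) + 5 = (6*(-2)²)*√(6 + 8) + 5 = (6*4)*√14 + 5 = 24*√14 + 5 = 5 + 24*√14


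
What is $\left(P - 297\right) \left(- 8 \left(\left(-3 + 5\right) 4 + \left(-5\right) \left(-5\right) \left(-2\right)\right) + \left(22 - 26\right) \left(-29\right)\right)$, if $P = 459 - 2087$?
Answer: $-870100$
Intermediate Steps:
$P = -1628$
$\left(P - 297\right) \left(- 8 \left(\left(-3 + 5\right) 4 + \left(-5\right) \left(-5\right) \left(-2\right)\right) + \left(22 - 26\right) \left(-29\right)\right) = \left(-1628 - 297\right) \left(- 8 \left(\left(-3 + 5\right) 4 + \left(-5\right) \left(-5\right) \left(-2\right)\right) + \left(22 - 26\right) \left(-29\right)\right) = - 1925 \left(- 8 \left(2 \cdot 4 + 25 \left(-2\right)\right) - -116\right) = - 1925 \left(- 8 \left(8 - 50\right) + 116\right) = - 1925 \left(\left(-8\right) \left(-42\right) + 116\right) = - 1925 \left(336 + 116\right) = \left(-1925\right) 452 = -870100$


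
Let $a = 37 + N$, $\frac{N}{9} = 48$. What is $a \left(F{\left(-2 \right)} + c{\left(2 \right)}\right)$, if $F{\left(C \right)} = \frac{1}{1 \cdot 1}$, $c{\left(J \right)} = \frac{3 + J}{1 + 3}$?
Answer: $\frac{4221}{4} \approx 1055.3$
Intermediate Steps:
$N = 432$ ($N = 9 \cdot 48 = 432$)
$c{\left(J \right)} = \frac{3}{4} + \frac{J}{4}$ ($c{\left(J \right)} = \frac{3 + J}{4} = \left(3 + J\right) \frac{1}{4} = \frac{3}{4} + \frac{J}{4}$)
$F{\left(C \right)} = 1$ ($F{\left(C \right)} = 1^{-1} = 1$)
$a = 469$ ($a = 37 + 432 = 469$)
$a \left(F{\left(-2 \right)} + c{\left(2 \right)}\right) = 469 \left(1 + \left(\frac{3}{4} + \frac{1}{4} \cdot 2\right)\right) = 469 \left(1 + \left(\frac{3}{4} + \frac{1}{2}\right)\right) = 469 \left(1 + \frac{5}{4}\right) = 469 \cdot \frac{9}{4} = \frac{4221}{4}$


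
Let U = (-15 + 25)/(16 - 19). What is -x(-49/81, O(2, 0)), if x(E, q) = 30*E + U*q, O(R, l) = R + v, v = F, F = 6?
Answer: 1210/27 ≈ 44.815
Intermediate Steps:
v = 6
O(R, l) = 6 + R (O(R, l) = R + 6 = 6 + R)
U = -10/3 (U = 10/(-3) = 10*(-⅓) = -10/3 ≈ -3.3333)
x(E, q) = 30*E - 10*q/3
-x(-49/81, O(2, 0)) = -(30*(-49/81) - 10*(6 + 2)/3) = -(30*(-49*1/81) - 10/3*8) = -(30*(-49/81) - 80/3) = -(-490/27 - 80/3) = -1*(-1210/27) = 1210/27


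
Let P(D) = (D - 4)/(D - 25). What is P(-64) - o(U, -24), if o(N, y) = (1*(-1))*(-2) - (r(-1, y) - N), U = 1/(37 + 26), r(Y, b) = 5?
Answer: 21016/5607 ≈ 3.7482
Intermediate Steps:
P(D) = (-4 + D)/(-25 + D)
U = 1/63 ≈ 0.015873
o(N, y) = -3 + N (o(N, y) = (1*(-1))*(-2) - (5 - N) = -1*(-2) + (-5 + N) = 2 + (-5 + N) = -3 + N)
P(-64) - o(U, -24) = (-4 - 64)/(-25 - 64) - (-3 + 1/63) = -68/(-89) - 1*(-188/63) = -1/89*(-68) + 188/63 = 68/89 + 188/63 = 21016/5607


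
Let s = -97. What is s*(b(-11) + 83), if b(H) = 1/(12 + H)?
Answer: -8148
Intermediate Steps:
s*(b(-11) + 83) = -97*(1/(12 - 11) + 83) = -97*(1/1 + 83) = -97*(1 + 83) = -97*84 = -8148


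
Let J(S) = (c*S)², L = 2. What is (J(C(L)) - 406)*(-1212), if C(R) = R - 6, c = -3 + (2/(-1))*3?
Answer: -1078680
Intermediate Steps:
c = -9 (c = -3 + (2*(-1))*3 = -3 - 2*3 = -3 - 6 = -9)
C(R) = -6 + R
J(S) = 81*S² (J(S) = (-9*S)² = 81*S²)
(J(C(L)) - 406)*(-1212) = (81*(-6 + 2)² - 406)*(-1212) = (81*(-4)² - 406)*(-1212) = (81*16 - 406)*(-1212) = (1296 - 406)*(-1212) = 890*(-1212) = -1078680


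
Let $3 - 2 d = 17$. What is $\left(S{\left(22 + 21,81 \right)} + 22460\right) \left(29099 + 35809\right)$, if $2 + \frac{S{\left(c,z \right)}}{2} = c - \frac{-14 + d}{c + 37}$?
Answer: $\frac{14631902127}{10} \approx 1.4632 \cdot 10^{9}$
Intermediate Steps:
$d = -7$ ($d = \frac{3}{2} - \frac{17}{2} = -7$)
$S{\left(c,z \right)} = -4 + 2 c + \frac{42}{37 + c}$ ($S{\left(c,z \right)} = -4 + 2 \left(c - \frac{-14 - 7}{c + 37}\right) = -4 + 2 \left(c - - \frac{21}{37 + c}\right) = -4 + 2 \left(c + \frac{21}{37 + c}\right) = -4 + \left(2 c + \frac{42}{37 + c}\right) = -4 + 2 c + \frac{42}{37 + c}$)
$\left(S{\left(22 + 21,81 \right)} + 22460\right) \left(29099 + 35809\right) = \left(\frac{2 \left(-53 + \left(22 + 21\right)^{2} + 35 \left(22 + 21\right)\right)}{37 + \left(22 + 21\right)} + 22460\right) \left(29099 + 35809\right) = \left(\frac{2 \left(-53 + 43^{2} + 35 \cdot 43\right)}{37 + 43} + 22460\right) 64908 = \left(\frac{2 \left(-53 + 1849 + 1505\right)}{80} + 22460\right) 64908 = \left(2 \cdot \frac{1}{80} \cdot 3301 + 22460\right) 64908 = \left(\frac{3301}{40} + 22460\right) 64908 = \frac{901701}{40} \cdot 64908 = \frac{14631902127}{10}$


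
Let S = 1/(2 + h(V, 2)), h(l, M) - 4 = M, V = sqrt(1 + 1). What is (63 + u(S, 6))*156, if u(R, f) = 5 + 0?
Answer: 10608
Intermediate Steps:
V = sqrt(2) ≈ 1.4142
h(l, M) = 4 + M
S = 1/8 (S = 1/(2 + (4 + 2)) = 1/(2 + 6) = 1/8 ≈ 0.12500)
u(R, f) = 5
(63 + u(S, 6))*156 = (63 + 5)*156 = 68*156 = 10608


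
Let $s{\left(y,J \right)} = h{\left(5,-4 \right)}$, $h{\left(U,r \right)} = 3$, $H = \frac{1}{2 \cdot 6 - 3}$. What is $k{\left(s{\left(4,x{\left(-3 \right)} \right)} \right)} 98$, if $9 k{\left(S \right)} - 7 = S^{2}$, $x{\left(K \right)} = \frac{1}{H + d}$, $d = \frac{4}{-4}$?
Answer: $\frac{1568}{9} \approx 174.22$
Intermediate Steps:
$H = \frac{1}{9}$ ($H = \frac{1}{12 - 3} = \frac{1}{9} \approx 0.11111$)
$d = -1$ ($d = 4 \left(- \frac{1}{4}\right) = -1$)
$x{\left(K \right)} = - \frac{9}{8}$ ($x{\left(K \right)} = \frac{1}{\frac{1}{9} - 1} = \frac{1}{- \frac{8}{9}} = - \frac{9}{8}$)
$s{\left(y,J \right)} = 3$
$k{\left(S \right)} = \frac{7}{9} + \frac{S^{2}}{9}$
$k{\left(s{\left(4,x{\left(-3 \right)} \right)} \right)} 98 = \left(\frac{7}{9} + \frac{3^{2}}{9}\right) 98 = \left(\frac{7}{9} + \frac{1}{9} \cdot 9\right) 98 = \left(\frac{7}{9} + 1\right) 98 = \frac{16}{9} \cdot 98 = \frac{1568}{9}$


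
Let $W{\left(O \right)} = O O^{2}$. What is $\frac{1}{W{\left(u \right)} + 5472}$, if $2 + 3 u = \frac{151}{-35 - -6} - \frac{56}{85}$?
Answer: $\frac{14977894625}{81689077493153} \approx 0.00018335$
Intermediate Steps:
$u = - \frac{6463}{2465}$ ($u = - \frac{2}{3} + \frac{\frac{151}{-35 - -6} - \frac{56}{85}}{3} = - \frac{2}{3} + \frac{\frac{151}{-35 + 6} - \frac{56}{85}}{3} = - \frac{2}{3} + \frac{\frac{151}{-29} - \frac{56}{85}}{3} = - \frac{2}{3} + \frac{151 \left(- \frac{1}{29}\right) - \frac{56}{85}}{3} = - \frac{2}{3} + \frac{- \frac{151}{29} - \frac{56}{85}}{3} = - \frac{2}{3} + \frac{1}{3} \left(- \frac{14459}{2465}\right) = - \frac{2}{3} - \frac{14459}{7395} = - \frac{6463}{2465} \approx -2.6219$)
$W{\left(O \right)} = O^{3}$
$\frac{1}{W{\left(u \right)} + 5472} = \frac{1}{\left(- \frac{6463}{2465}\right)^{3} + 5472} = \frac{1}{- \frac{269961894847}{14977894625} + 5472} = \frac{1}{\frac{81689077493153}{14977894625}} = \frac{14977894625}{81689077493153}$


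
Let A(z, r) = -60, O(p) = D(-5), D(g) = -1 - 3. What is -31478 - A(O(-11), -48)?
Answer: -31418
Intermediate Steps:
D(g) = -4
O(p) = -4
-31478 - A(O(-11), -48) = -31478 - 1*(-60) = -31478 + 60 = -31418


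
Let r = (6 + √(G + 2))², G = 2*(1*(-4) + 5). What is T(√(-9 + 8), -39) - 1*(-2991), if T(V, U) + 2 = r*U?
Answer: 493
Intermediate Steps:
G = 2 (G = 2*(-4 + 5) = 2*1 = 2)
r = 64 (r = (6 + √(2 + 2))² = (6 + √4)² = (6 + 2)² = 8² = 64)
T(V, U) = -2 + 64*U
T(√(-9 + 8), -39) - 1*(-2991) = (-2 + 64*(-39)) - 1*(-2991) = (-2 - 2496) + 2991 = -2498 + 2991 = 493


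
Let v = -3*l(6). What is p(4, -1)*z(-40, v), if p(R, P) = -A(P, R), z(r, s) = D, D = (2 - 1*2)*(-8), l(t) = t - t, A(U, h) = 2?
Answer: 0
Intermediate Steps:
l(t) = 0
v = 0 (v = -3*0 = 0)
D = 0 (D = (2 - 2)*(-8) = 0*(-8) = 0)
z(r, s) = 0
p(R, P) = -2 (p(R, P) = -1*2 = -2)
p(4, -1)*z(-40, v) = -2*0 = 0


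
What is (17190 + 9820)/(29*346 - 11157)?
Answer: -27010/1123 ≈ -24.052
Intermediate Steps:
(17190 + 9820)/(29*346 - 11157) = 27010/(10034 - 11157) = 27010/(-1123) = 27010*(-1/1123) = -27010/1123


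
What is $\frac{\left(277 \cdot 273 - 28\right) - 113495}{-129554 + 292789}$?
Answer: $- \frac{37902}{163235} \approx -0.23219$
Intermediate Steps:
$\frac{\left(277 \cdot 273 - 28\right) - 113495}{-129554 + 292789} = \frac{\left(75621 - 28\right) - 113495}{163235} = \left(75593 - 113495\right) \frac{1}{163235} = \left(-37902\right) \frac{1}{163235} = - \frac{37902}{163235}$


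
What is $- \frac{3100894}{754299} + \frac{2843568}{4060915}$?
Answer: $- \frac{10447566459178}{3063144123585} \approx -3.4107$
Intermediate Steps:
$- \frac{3100894}{754299} + \frac{2843568}{4060915} = - \frac{10447566459178}{3063144123585}$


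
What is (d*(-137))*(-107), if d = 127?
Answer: 1861693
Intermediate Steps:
(d*(-137))*(-107) = (127*(-137))*(-107) = -17399*(-107) = 1861693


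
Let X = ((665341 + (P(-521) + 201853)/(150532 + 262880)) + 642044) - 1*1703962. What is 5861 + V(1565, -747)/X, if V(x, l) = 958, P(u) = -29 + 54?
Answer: 480453779038855/81974744423 ≈ 5861.0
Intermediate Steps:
P(u) = 25
X = -81974744423/206706 (X = ((665341 + (25 + 201853)/(150532 + 262880)) + 642044) - 1*1703962 = ((665341 + 201878/413412) + 642044) - 1703962 = ((665341 + 201878*(1/413412)) + 642044) - 1703962 = ((665341 + 100939/206706) + 642044) - 1703962 = (137530077685/206706 + 642044) - 1703962 = 270244424749/206706 - 1703962 = -81974744423/206706 ≈ -3.9658e+5)
5861 + V(1565, -747)/X = 5861 + 958/(-81974744423/206706) = 5861 + 958*(-206706/81974744423) = 5861 - 198024348/81974744423 = 480453779038855/81974744423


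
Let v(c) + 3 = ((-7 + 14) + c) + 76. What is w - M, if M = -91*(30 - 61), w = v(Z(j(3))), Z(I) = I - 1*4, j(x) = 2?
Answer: -2743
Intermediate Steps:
Z(I) = -4 + I (Z(I) = I - 4 = -4 + I)
v(c) = 80 + c (v(c) = -3 + (((-7 + 14) + c) + 76) = -3 + ((7 + c) + 76) = -3 + (83 + c) = 80 + c)
w = 78 (w = 80 + (-4 + 2) = 80 - 2 = 78)
M = 2821 (M = -91*(-31) = 2821)
w - M = 78 - 1*2821 = 78 - 2821 = -2743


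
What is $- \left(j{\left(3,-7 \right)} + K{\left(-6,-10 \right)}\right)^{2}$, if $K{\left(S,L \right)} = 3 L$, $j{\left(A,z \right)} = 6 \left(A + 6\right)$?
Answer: $-576$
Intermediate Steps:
$j{\left(A,z \right)} = 36 + 6 A$ ($j{\left(A,z \right)} = 6 \left(6 + A\right) = 36 + 6 A$)
$- \left(j{\left(3,-7 \right)} + K{\left(-6,-10 \right)}\right)^{2} = - \left(\left(36 + 6 \cdot 3\right) + 3 \left(-10\right)\right)^{2} = - \left(\left(36 + 18\right) - 30\right)^{2} = - \left(54 - 30\right)^{2} = - 24^{2} = \left(-1\right) 576 = -576$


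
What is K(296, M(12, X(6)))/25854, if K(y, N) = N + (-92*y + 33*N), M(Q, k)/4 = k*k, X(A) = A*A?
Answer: 74512/12927 ≈ 5.7641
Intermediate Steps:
X(A) = A²
M(Q, k) = 4*k² (M(Q, k) = 4*(k*k) = 4*k²)
K(y, N) = -92*y + 34*N
K(296, M(12, X(6)))/25854 = (-92*296 + 34*(4*(6²)²))/25854 = (-27232 + 34*(4*36²))*(1/25854) = (-27232 + 34*(4*1296))*(1/25854) = (-27232 + 34*5184)*(1/25854) = (-27232 + 176256)*(1/25854) = 149024*(1/25854) = 74512/12927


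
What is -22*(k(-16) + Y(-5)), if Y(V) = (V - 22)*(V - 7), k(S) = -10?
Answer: -6908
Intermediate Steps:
Y(V) = (-22 + V)*(-7 + V)
-22*(k(-16) + Y(-5)) = -22*(-10 + (154 + (-5)² - 29*(-5))) = -22*(-10 + (154 + 25 + 145)) = -22*(-10 + 324) = -22*314 = -6908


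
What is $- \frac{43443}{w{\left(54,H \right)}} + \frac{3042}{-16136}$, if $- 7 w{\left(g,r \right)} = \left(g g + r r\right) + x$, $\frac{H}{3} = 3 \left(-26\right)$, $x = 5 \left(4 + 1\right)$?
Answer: $\frac{2365729731}{465499396} \approx 5.0821$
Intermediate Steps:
$x = 25$ ($x = 5 \cdot 5 = 25$)
$H = -234$ ($H = 3 \cdot 3 \left(-26\right) = 3 \left(-78\right) = -234$)
$w{\left(g,r \right)} = - \frac{25}{7} - \frac{g^{2}}{7} - \frac{r^{2}}{7}$ ($w{\left(g,r \right)} = - \frac{\left(g g + r r\right) + 25}{7} = - \frac{\left(g^{2} + r^{2}\right) + 25}{7} = - \frac{25 + g^{2} + r^{2}}{7} = - \frac{25}{7} - \frac{g^{2}}{7} - \frac{r^{2}}{7}$)
$- \frac{43443}{w{\left(54,H \right)}} + \frac{3042}{-16136} = - \frac{43443}{- \frac{25}{7} - \frac{54^{2}}{7} - \frac{\left(-234\right)^{2}}{7}} + \frac{3042}{-16136} = - \frac{43443}{- \frac{25}{7} - \frac{2916}{7} - \frac{54756}{7}} + 3042 \left(- \frac{1}{16136}\right) = - \frac{43443}{- \frac{25}{7} - \frac{2916}{7} - \frac{54756}{7}} - \frac{1521}{8068} = - \frac{43443}{- \frac{57697}{7}} - \frac{1521}{8068} = \left(-43443\right) \left(- \frac{7}{57697}\right) - \frac{1521}{8068} = \frac{304101}{57697} - \frac{1521}{8068} = \frac{2365729731}{465499396}$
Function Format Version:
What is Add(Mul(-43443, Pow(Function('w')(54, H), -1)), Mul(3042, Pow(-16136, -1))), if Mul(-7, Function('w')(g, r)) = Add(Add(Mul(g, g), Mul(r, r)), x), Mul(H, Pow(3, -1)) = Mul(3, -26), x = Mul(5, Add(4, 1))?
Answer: Rational(2365729731, 465499396) ≈ 5.0821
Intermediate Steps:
x = 25 (x = Mul(5, 5) = 25)
H = -234 (H = Mul(3, Mul(3, -26)) = Mul(3, -78) = -234)
Function('w')(g, r) = Add(Rational(-25, 7), Mul(Rational(-1, 7), Pow(g, 2)), Mul(Rational(-1, 7), Pow(r, 2))) (Function('w')(g, r) = Mul(Rational(-1, 7), Add(Add(Mul(g, g), Mul(r, r)), 25)) = Mul(Rational(-1, 7), Add(Add(Pow(g, 2), Pow(r, 2)), 25)) = Mul(Rational(-1, 7), Add(25, Pow(g, 2), Pow(r, 2))) = Add(Rational(-25, 7), Mul(Rational(-1, 7), Pow(g, 2)), Mul(Rational(-1, 7), Pow(r, 2))))
Add(Mul(-43443, Pow(Function('w')(54, H), -1)), Mul(3042, Pow(-16136, -1))) = Add(Mul(-43443, Pow(Add(Rational(-25, 7), Mul(Rational(-1, 7), Pow(54, 2)), Mul(Rational(-1, 7), Pow(-234, 2))), -1)), Mul(3042, Pow(-16136, -1))) = Add(Mul(-43443, Pow(Add(Rational(-25, 7), Mul(Rational(-1, 7), 2916), Mul(Rational(-1, 7), 54756)), -1)), Mul(3042, Rational(-1, 16136))) = Add(Mul(-43443, Pow(Add(Rational(-25, 7), Rational(-2916, 7), Rational(-54756, 7)), -1)), Rational(-1521, 8068)) = Add(Mul(-43443, Pow(Rational(-57697, 7), -1)), Rational(-1521, 8068)) = Add(Mul(-43443, Rational(-7, 57697)), Rational(-1521, 8068)) = Add(Rational(304101, 57697), Rational(-1521, 8068)) = Rational(2365729731, 465499396)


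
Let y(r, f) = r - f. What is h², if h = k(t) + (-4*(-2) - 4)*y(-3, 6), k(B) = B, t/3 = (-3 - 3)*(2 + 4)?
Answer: 20736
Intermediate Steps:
t = -108 (t = 3*((-3 - 3)*(2 + 4)) = 3*(-6*6) = 3*(-36) = -108)
h = -144 (h = -108 + (-4*(-2) - 4)*(-3 - 1*6) = -108 + (8 - 4)*(-3 - 6) = -108 + 4*(-9) = -108 - 36 = -144)
h² = (-144)² = 20736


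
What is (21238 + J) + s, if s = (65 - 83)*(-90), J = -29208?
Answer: -6350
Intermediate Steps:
s = 1620 (s = -18*(-90) = 1620)
(21238 + J) + s = (21238 - 29208) + 1620 = -7970 + 1620 = -6350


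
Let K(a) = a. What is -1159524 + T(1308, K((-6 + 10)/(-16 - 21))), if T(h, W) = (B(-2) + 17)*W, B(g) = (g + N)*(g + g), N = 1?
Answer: -42902472/37 ≈ -1.1595e+6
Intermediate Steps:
B(g) = 2*g*(1 + g) (B(g) = (g + 1)*(g + g) = (1 + g)*(2*g) = 2*g*(1 + g))
T(h, W) = 21*W (T(h, W) = (2*(-2)*(1 - 2) + 17)*W = (2*(-2)*(-1) + 17)*W = (4 + 17)*W = 21*W)
-1159524 + T(1308, K((-6 + 10)/(-16 - 21))) = -1159524 + 21*((-6 + 10)/(-16 - 21)) = -1159524 + 21*(4/(-37)) = -1159524 + 21*(4*(-1/37)) = -1159524 + 21*(-4/37) = -1159524 - 84/37 = -42902472/37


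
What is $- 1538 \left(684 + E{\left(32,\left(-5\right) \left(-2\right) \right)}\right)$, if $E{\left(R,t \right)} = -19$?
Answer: $-1022770$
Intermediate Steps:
$- 1538 \left(684 + E{\left(32,\left(-5\right) \left(-2\right) \right)}\right) = - 1538 \left(684 - 19\right) = \left(-1538\right) 665 = -1022770$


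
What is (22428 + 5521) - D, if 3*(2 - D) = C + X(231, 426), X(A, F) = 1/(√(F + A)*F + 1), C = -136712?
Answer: -6303795107702/357689193 + 426*√73/119229731 ≈ -17624.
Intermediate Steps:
X(A, F) = 1/(1 + F*√(A + F)) (X(A, F) = 1/(√(A + F)*F + 1) = 1/(F*√(A + F) + 1) = 1/(1 + F*√(A + F)))
D = 136718/3 - 1/(3*(1 + 1278*√73)) (D = 2 - (-136712 + 1/(1 + 426*√(231 + 426)))/3 = 2 - (-136712 + 1/(1 + 426*√657))/3 = 2 - (-136712 + 1/(1 + 426*(3*√73)))/3 = 2 - (-136712 + 1/(1 + 1278*√73))/3 = 2 + (136712/3 - 1/(3*(1 + 1278*√73))) = 136718/3 - 1/(3*(1 + 1278*√73)) ≈ 45573.)
(22428 + 5521) - D = (22428 + 5521) - (16300850362859/357689193 - 426*√73/119229731) = 27949 + (-16300850362859/357689193 + 426*√73/119229731) = -6303795107702/357689193 + 426*√73/119229731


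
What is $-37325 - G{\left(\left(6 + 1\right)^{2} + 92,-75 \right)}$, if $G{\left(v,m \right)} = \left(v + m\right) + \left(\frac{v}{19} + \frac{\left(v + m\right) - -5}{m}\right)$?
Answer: $- \frac{53291401}{1425} \approx -37398.0$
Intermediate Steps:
$G{\left(v,m \right)} = m + \frac{20 v}{19} + \frac{5 + m + v}{m}$ ($G{\left(v,m \right)} = \left(m + v\right) + \left(v \frac{1}{19} + \frac{\left(m + v\right) + 5}{m}\right) = \left(m + v\right) + \left(\frac{v}{19} + \frac{5 + m + v}{m}\right) = m + \frac{20 v}{19} + \frac{5 + m + v}{m}$)
$-37325 - G{\left(\left(6 + 1\right)^{2} + 92,-75 \right)} = -37325 - \left(1 - 75 + \frac{5}{-75} + \frac{20 \left(\left(6 + 1\right)^{2} + 92\right)}{19} + \frac{\left(6 + 1\right)^{2} + 92}{-75}\right) = -37325 - \left(1 - 75 + 5 \left(- \frac{1}{75}\right) + \frac{20 \left(7^{2} + 92\right)}{19} + \left(7^{2} + 92\right) \left(- \frac{1}{75}\right)\right) = -37325 - \left(1 - 75 - \frac{1}{15} + \frac{20 \left(49 + 92\right)}{19} + \left(49 + 92\right) \left(- \frac{1}{75}\right)\right) = -37325 - \left(1 - 75 - \frac{1}{15} + \frac{20}{19} \cdot 141 + 141 \left(- \frac{1}{75}\right)\right) = -37325 - \left(1 - 75 - \frac{1}{15} + \frac{2820}{19} - \frac{47}{25}\right) = -37325 - \frac{103276}{1425} = - \frac{53291401}{1425}$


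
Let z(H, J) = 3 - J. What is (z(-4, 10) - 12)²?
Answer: 361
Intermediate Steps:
(z(-4, 10) - 12)² = ((3 - 1*10) - 12)² = ((3 - 10) - 12)² = (-7 - 12)² = (-19)² = 361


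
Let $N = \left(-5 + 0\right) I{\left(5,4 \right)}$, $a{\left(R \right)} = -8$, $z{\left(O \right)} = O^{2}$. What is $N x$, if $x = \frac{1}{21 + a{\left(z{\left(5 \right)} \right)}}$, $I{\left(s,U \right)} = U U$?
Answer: $- \frac{80}{13} \approx -6.1538$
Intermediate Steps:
$I{\left(s,U \right)} = U^{2}$
$N = -80$ ($N = \left(-5 + 0\right) 4^{2} = \left(-5\right) 16 = -80$)
$x = \frac{1}{13}$ ($x = \frac{1}{21 - 8} = \frac{1}{13} \approx 0.076923$)
$N x = \left(-80\right) \frac{1}{13} = - \frac{80}{13}$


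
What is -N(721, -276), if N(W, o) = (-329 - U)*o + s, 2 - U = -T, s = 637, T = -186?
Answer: -40657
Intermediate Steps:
U = -184 (U = 2 - (-1)*(-186) = 2 - 1*186 = 2 - 186 = -184)
N(W, o) = 637 - 145*o (N(W, o) = (-329 - 1*(-184))*o + 637 = (-329 + 184)*o + 637 = -145*o + 637 = 637 - 145*o)
-N(721, -276) = -(637 - 145*(-276)) = -(637 + 40020) = -1*40657 = -40657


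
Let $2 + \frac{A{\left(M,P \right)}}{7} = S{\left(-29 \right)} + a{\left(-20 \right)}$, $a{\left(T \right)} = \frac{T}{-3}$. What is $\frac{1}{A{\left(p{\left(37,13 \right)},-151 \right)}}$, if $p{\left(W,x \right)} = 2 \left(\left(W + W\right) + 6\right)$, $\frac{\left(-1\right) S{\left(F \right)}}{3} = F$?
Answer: $\frac{3}{1925} \approx 0.0015584$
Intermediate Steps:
$S{\left(F \right)} = - 3 F$
$a{\left(T \right)} = - \frac{T}{3}$ ($a{\left(T \right)} = T \left(- \frac{1}{3}\right) = - \frac{T}{3}$)
$p{\left(W,x \right)} = 12 + 4 W$ ($p{\left(W,x \right)} = 2 \left(2 W + 6\right) = 2 \left(6 + 2 W\right) = 12 + 4 W$)
$A{\left(M,P \right)} = \frac{1925}{3}$ ($A{\left(M,P \right)} = -14 + 7 \left(\left(-3\right) \left(-29\right) - - \frac{20}{3}\right) = -14 + 7 \left(87 + \frac{20}{3}\right) = -14 + 7 \cdot \frac{281}{3} = -14 + \frac{1967}{3} = \frac{1925}{3}$)
$\frac{1}{A{\left(p{\left(37,13 \right)},-151 \right)}} = \frac{1}{\frac{1925}{3}} = \frac{3}{1925}$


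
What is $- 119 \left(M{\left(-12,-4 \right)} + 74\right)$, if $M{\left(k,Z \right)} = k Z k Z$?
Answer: $-282982$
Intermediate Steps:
$M{\left(k,Z \right)} = Z^{2} k^{2}$ ($M{\left(k,Z \right)} = Z k k Z = Z k^{2} Z = Z^{2} k^{2}$)
$- 119 \left(M{\left(-12,-4 \right)} + 74\right) = - 119 \left(\left(-4\right)^{2} \left(-12\right)^{2} + 74\right) = - 119 \left(16 \cdot 144 + 74\right) = - 119 \left(2304 + 74\right) = \left(-119\right) 2378 = -282982$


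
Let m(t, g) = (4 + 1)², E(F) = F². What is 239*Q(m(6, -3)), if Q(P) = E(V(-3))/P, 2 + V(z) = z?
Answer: 239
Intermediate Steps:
V(z) = -2 + z
m(t, g) = 25 (m(t, g) = 5² = 25)
Q(P) = 25/P (Q(P) = (-2 - 3)²/P = (-5)²/P = 25/P)
239*Q(m(6, -3)) = 239*(25/25) = 239*(25*(1/25)) = 239*1 = 239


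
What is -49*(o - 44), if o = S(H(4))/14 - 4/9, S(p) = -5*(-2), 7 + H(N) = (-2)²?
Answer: 19285/9 ≈ 2142.8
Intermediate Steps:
H(N) = -3 (H(N) = -7 + (-2)² = -7 + 4 = -3)
S(p) = 10
o = 17/63 (o = 10/14 - 4/9 = 10*(1/14) - 4*⅑ = 5/7 - 4/9 = 17/63 ≈ 0.26984)
-49*(o - 44) = -49*(17/63 - 44) = -49*(-2755/63) = 19285/9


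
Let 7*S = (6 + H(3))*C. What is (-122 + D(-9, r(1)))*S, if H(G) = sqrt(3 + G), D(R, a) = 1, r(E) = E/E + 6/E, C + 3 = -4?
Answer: 726 + 121*sqrt(6) ≈ 1022.4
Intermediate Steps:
C = -7 (C = -3 - 4 = -7)
r(E) = 1 + 6/E
S = -6 - sqrt(6) (S = ((6 + sqrt(3 + 3))*(-7))/7 = ((6 + sqrt(6))*(-7))/7 = (-42 - 7*sqrt(6))/7 = -6 - sqrt(6) ≈ -8.4495)
(-122 + D(-9, r(1)))*S = (-122 + 1)*(-6 - sqrt(6)) = -121*(-6 - sqrt(6)) = 726 + 121*sqrt(6)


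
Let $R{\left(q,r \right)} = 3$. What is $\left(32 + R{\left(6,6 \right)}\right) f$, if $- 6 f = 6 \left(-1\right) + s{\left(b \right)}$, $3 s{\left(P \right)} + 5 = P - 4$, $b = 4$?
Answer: $\frac{805}{18} \approx 44.722$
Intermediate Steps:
$s{\left(P \right)} = -3 + \frac{P}{3}$ ($s{\left(P \right)} = - \frac{5}{3} + \frac{P - 4}{3} = - \frac{5}{3} + \frac{-4 + P}{3} = - \frac{5}{3} + \left(- \frac{4}{3} + \frac{P}{3}\right) = -3 + \frac{P}{3}$)
$f = \frac{23}{18}$ ($f = - \frac{6 \left(-1\right) + \left(-3 + \frac{1}{3} \cdot 4\right)}{6} = - \frac{-6 + \left(-3 + \frac{4}{3}\right)}{6} = - \frac{-6 - \frac{5}{3}}{6} = \left(- \frac{1}{6}\right) \left(- \frac{23}{3}\right) = \frac{23}{18} \approx 1.2778$)
$\left(32 + R{\left(6,6 \right)}\right) f = \left(32 + 3\right) \frac{23}{18} = 35 \cdot \frac{23}{18} = \frac{805}{18}$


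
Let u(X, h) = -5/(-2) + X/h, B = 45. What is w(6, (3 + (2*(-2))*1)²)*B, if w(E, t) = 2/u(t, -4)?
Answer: 40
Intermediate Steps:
u(X, h) = 5/2 + X/h (u(X, h) = -5*(-½) + X/h = 5/2 + X/h)
w(E, t) = 2/(5/2 - t/4) (w(E, t) = 2/(5/2 + t/(-4)) = 2/(5/2 + t*(-¼)) = 2/(5/2 - t/4))
w(6, (3 + (2*(-2))*1)²)*B = (8/(10 - (3 + (2*(-2))*1)²))*45 = (8/(10 - (3 - 4*1)²))*45 = (8/(10 - (3 - 4)²))*45 = (8/(10 - 1*(-1)²))*45 = (8/(10 - 1*1))*45 = (8/(10 - 1))*45 = (8/9)*45 = 40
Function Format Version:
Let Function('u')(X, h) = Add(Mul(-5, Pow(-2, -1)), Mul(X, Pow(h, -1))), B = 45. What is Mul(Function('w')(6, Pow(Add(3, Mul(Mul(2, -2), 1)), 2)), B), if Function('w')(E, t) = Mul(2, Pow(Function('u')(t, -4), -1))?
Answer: 40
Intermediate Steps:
Function('u')(X, h) = Add(Rational(5, 2), Mul(X, Pow(h, -1))) (Function('u')(X, h) = Add(Mul(-5, Rational(-1, 2)), Mul(X, Pow(h, -1))) = Add(Rational(5, 2), Mul(X, Pow(h, -1))))
Function('w')(E, t) = Mul(2, Pow(Add(Rational(5, 2), Mul(Rational(-1, 4), t)), -1)) (Function('w')(E, t) = Mul(2, Pow(Add(Rational(5, 2), Mul(t, Pow(-4, -1))), -1)) = Mul(2, Pow(Add(Rational(5, 2), Mul(t, Rational(-1, 4))), -1)) = Mul(2, Pow(Add(Rational(5, 2), Mul(Rational(-1, 4), t)), -1)))
Mul(Function('w')(6, Pow(Add(3, Mul(Mul(2, -2), 1)), 2)), B) = Mul(Mul(8, Pow(Add(10, Mul(-1, Pow(Add(3, Mul(Mul(2, -2), 1)), 2))), -1)), 45) = Mul(Mul(8, Pow(Add(10, Mul(-1, Pow(Add(3, Mul(-4, 1)), 2))), -1)), 45) = Mul(Mul(8, Pow(Add(10, Mul(-1, Pow(Add(3, -4), 2))), -1)), 45) = Mul(Mul(8, Pow(Add(10, Mul(-1, Pow(-1, 2))), -1)), 45) = Mul(Mul(8, Pow(Add(10, Mul(-1, 1)), -1)), 45) = Mul(Mul(8, Pow(Add(10, -1), -1)), 45) = Mul(Mul(8, Pow(9, -1)), 45) = Mul(Mul(8, Rational(1, 9)), 45) = Mul(Rational(8, 9), 45) = 40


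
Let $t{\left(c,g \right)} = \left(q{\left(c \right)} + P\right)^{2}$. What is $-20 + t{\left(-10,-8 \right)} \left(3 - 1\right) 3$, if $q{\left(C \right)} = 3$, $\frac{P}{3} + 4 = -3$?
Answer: $1924$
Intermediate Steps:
$P = -21$ ($P = -12 + 3 \left(-3\right) = -12 - 9 = -21$)
$t{\left(c,g \right)} = 324$ ($t{\left(c,g \right)} = \left(3 - 21\right)^{2} = \left(-18\right)^{2} = 324$)
$-20 + t{\left(-10,-8 \right)} \left(3 - 1\right) 3 = -20 + 324 \left(3 - 1\right) 3 = -20 + 324 \cdot 2 \cdot 3 = -20 + 324 \cdot 6 = -20 + 1944 = 1924$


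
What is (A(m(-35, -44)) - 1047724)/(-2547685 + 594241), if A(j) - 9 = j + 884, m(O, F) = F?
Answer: 1046875/1953444 ≈ 0.53591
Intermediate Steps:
A(j) = 893 + j (A(j) = 9 + (j + 884) = 9 + (884 + j) = 893 + j)
(A(m(-35, -44)) - 1047724)/(-2547685 + 594241) = ((893 - 44) - 1047724)/(-2547685 + 594241) = (849 - 1047724)/(-1953444) = -1046875*(-1/1953444) = 1046875/1953444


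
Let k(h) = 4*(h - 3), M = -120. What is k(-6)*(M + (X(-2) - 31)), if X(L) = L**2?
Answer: 5292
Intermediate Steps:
k(h) = -12 + 4*h (k(h) = 4*(-3 + h) = -12 + 4*h)
k(-6)*(M + (X(-2) - 31)) = (-12 + 4*(-6))*(-120 + ((-2)**2 - 31)) = (-12 - 24)*(-120 + (4 - 31)) = -36*(-120 - 27) = -36*(-147) = 5292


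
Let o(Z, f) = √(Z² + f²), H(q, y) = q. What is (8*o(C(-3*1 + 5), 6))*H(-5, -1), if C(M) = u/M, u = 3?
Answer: -60*√17 ≈ -247.39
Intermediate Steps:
C(M) = 3/M
(8*o(C(-3*1 + 5), 6))*H(-5, -1) = (8*√((3/(-3*1 + 5))² + 6²))*(-5) = (8*√((3/(-3 + 5))² + 36))*(-5) = (8*√((3/2)² + 36))*(-5) = (8*√(9/4 + 36))*(-5) = (8*√(153/4))*(-5) = (8*(3*√17/2))*(-5) = (12*√17)*(-5) = -60*√17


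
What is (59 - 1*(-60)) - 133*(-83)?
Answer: 11158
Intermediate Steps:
(59 - 1*(-60)) - 133*(-83) = (59 + 60) + 11039 = 119 + 11039 = 11158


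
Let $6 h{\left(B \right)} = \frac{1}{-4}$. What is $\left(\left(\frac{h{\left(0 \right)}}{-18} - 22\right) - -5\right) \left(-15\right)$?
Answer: $\frac{36715}{144} \approx 254.97$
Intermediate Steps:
$h{\left(B \right)} = - \frac{1}{24}$ ($h{\left(B \right)} = \frac{1}{6 \left(-4\right)} = \frac{1}{6} \left(- \frac{1}{4}\right) = - \frac{1}{24}$)
$\left(\left(\frac{h{\left(0 \right)}}{-18} - 22\right) - -5\right) \left(-15\right) = \left(\left(- \frac{1}{24 \left(-18\right)} - 22\right) - -5\right) \left(-15\right) = \left(\left(\left(- \frac{1}{24}\right) \left(- \frac{1}{18}\right) - 22\right) + 5\right) \left(-15\right) = \left(\left(\frac{1}{432} - 22\right) + 5\right) \left(-15\right) = \left(- \frac{9503}{432} + 5\right) \left(-15\right) = \left(- \frac{7343}{432}\right) \left(-15\right) = \frac{36715}{144}$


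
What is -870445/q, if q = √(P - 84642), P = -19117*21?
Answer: 870445*I*√54011/162033 ≈ 1248.5*I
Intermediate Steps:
P = -401457
q = 3*I*√54011 (q = √(-401457 - 84642) = √(-486099) = 3*I*√54011 ≈ 697.21*I)
-870445/q = -870445*(-I*√54011/162033) = -(-870445)*I*√54011/162033 = 870445*I*√54011/162033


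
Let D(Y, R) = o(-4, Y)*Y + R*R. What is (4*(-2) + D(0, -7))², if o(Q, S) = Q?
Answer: 1681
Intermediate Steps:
D(Y, R) = R² - 4*Y (D(Y, R) = -4*Y + R*R = -4*Y + R² = R² - 4*Y)
(4*(-2) + D(0, -7))² = (4*(-2) + ((-7)² - 4*0))² = (-8 + (49 + 0))² = (-8 + 49)² = 41² = 1681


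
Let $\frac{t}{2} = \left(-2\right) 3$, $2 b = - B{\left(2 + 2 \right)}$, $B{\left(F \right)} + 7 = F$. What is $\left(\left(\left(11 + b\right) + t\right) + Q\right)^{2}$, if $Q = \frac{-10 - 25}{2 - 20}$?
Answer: $\frac{484}{81} \approx 5.9753$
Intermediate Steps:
$Q = \frac{35}{18}$ ($Q = - \frac{35}{-18} = \left(-35\right) \left(- \frac{1}{18}\right) = \frac{35}{18} \approx 1.9444$)
$B{\left(F \right)} = -7 + F$
$b = \frac{3}{2}$ ($b = \frac{\left(-1\right) \left(-7 + \left(2 + 2\right)\right)}{2} = \frac{\left(-1\right) \left(-7 + 4\right)}{2} = \frac{\left(-1\right) \left(-3\right)}{2} = \frac{1}{2} \cdot 3 = \frac{3}{2} \approx 1.5$)
$t = -12$ ($t = 2 \left(\left(-2\right) 3\right) = 2 \left(-6\right) = -12$)
$\left(\left(\left(11 + b\right) + t\right) + Q\right)^{2} = \left(\left(\left(11 + \frac{3}{2}\right) - 12\right) + \frac{35}{18}\right)^{2} = \left(\left(\frac{25}{2} - 12\right) + \frac{35}{18}\right)^{2} = \left(\frac{1}{2} + \frac{35}{18}\right)^{2} = \left(\frac{22}{9}\right)^{2} = \frac{484}{81}$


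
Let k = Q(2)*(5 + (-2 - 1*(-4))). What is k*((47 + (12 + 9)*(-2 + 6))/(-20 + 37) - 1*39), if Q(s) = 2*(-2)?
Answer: 14896/17 ≈ 876.24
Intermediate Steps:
Q(s) = -4
k = -28 (k = -4*(5 + (-2 - 1*(-4))) = -4*(5 + (-2 + 4)) = -4*(5 + 2) = -4*7 = -28)
k*((47 + (12 + 9)*(-2 + 6))/(-20 + 37) - 1*39) = -28*((47 + (12 + 9)*(-2 + 6))/(-20 + 37) - 1*39) = -28*((47 + 21*4)/17 - 39) = -28*((47 + 84)*(1/17) - 39) = -28*(131*(1/17) - 39) = -28*(131/17 - 39) = -28*(-532/17) = 14896/17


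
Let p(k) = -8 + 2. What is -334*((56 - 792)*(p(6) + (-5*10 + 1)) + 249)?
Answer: -13603486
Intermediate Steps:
p(k) = -6
-334*((56 - 792)*(p(6) + (-5*10 + 1)) + 249) = -334*((56 - 792)*(-6 + (-5*10 + 1)) + 249) = -334*(-736*(-6 + (-50 + 1)) + 249) = -334*(-736*(-6 - 49) + 249) = -334*(-736*(-55) + 249) = -334*(40480 + 249) = -334*40729 = -13603486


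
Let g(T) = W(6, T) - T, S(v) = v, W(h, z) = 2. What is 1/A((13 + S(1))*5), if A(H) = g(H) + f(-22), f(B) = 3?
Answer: -1/65 ≈ -0.015385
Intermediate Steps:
g(T) = 2 - T
A(H) = 5 - H (A(H) = (2 - H) + 3 = 5 - H)
1/A((13 + S(1))*5) = 1/(5 - (13 + 1)*5) = 1/(5 - 14*5) = 1/(5 - 1*70) = 1/(5 - 70) = 1/(-65) = -1/65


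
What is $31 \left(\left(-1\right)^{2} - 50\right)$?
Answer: $-1519$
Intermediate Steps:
$31 \left(\left(-1\right)^{2} - 50\right) = 31 \left(1 - 50\right) = 31 \left(-49\right) = -1519$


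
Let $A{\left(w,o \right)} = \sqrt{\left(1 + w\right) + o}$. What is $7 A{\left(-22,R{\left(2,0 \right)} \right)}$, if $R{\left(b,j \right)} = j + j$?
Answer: $7 i \sqrt{21} \approx 32.078 i$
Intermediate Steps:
$R{\left(b,j \right)} = 2 j$
$A{\left(w,o \right)} = \sqrt{1 + o + w}$
$7 A{\left(-22,R{\left(2,0 \right)} \right)} = 7 \sqrt{1 + 2 \cdot 0 - 22} = 7 \sqrt{1 + 0 - 22} = 7 \sqrt{-21} = 7 i \sqrt{21}$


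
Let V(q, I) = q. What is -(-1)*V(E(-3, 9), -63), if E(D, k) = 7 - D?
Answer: 10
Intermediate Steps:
-(-1)*V(E(-3, 9), -63) = -(-1)*(7 - 1*(-3)) = -(-1)*(7 + 3) = -(-1)*10 = -1*(-10) = 10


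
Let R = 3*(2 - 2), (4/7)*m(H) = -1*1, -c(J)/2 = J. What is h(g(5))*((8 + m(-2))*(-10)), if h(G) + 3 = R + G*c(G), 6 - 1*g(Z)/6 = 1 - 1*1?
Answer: 324375/2 ≈ 1.6219e+5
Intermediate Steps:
c(J) = -2*J
m(H) = -7/4 (m(H) = 7*(-1*1)/4 = (7/4)*(-1) = -7/4)
R = 0 (R = 3*0 = 0)
g(Z) = 36 (g(Z) = 36 - 6*(1 - 1*1) = 36 - 6*(1 - 1) = 36 - 6*0 = 36 + 0 = 36)
h(G) = -3 - 2*G**2 (h(G) = -3 + (0 + G*(-2*G)) = -3 + (0 - 2*G**2) = -3 - 2*G**2)
h(g(5))*((8 + m(-2))*(-10)) = (-3 - 2*36**2)*((8 - 7/4)*(-10)) = (-3 - 2*1296)*((25/4)*(-10)) = (-3 - 2592)*(-125/2) = -2595*(-125/2) = 324375/2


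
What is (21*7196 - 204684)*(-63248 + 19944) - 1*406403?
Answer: 2319302269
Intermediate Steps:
(21*7196 - 204684)*(-63248 + 19944) - 1*406403 = (151116 - 204684)*(-43304) - 406403 = -53568*(-43304) - 406403 = 2319708672 - 406403 = 2319302269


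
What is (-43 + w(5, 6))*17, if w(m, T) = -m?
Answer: -816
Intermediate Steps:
(-43 + w(5, 6))*17 = (-43 - 1*5)*17 = (-43 - 5)*17 = -48*17 = -816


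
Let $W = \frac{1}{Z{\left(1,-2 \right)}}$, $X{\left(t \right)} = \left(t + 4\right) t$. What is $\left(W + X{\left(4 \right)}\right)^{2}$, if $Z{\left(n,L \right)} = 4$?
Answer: $\frac{16641}{16} \approx 1040.1$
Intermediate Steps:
$X{\left(t \right)} = t \left(4 + t\right)$ ($X{\left(t \right)} = \left(4 + t\right) t = t \left(4 + t\right)$)
$W = \frac{1}{4} \approx 0.25$
$\left(W + X{\left(4 \right)}\right)^{2} = \left(\frac{1}{4} + 4 \left(4 + 4\right)\right)^{2} = \left(\frac{1}{4} + 4 \cdot 8\right)^{2} = \left(\frac{1}{4} + 32\right)^{2} = \left(\frac{129}{4}\right)^{2} = \frac{16641}{16}$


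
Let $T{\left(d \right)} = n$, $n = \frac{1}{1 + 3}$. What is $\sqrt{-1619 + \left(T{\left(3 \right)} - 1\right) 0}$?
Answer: $i \sqrt{1619} \approx 40.237 i$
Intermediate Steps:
$n = \frac{1}{4} \approx 0.25$
$T{\left(d \right)} = \frac{1}{4}$
$\sqrt{-1619 + \left(T{\left(3 \right)} - 1\right) 0} = \sqrt{-1619 + \left(\frac{1}{4} - 1\right) 0} = \sqrt{-1619 - 0} = \sqrt{-1619 + 0} = \sqrt{-1619} = i \sqrt{1619}$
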